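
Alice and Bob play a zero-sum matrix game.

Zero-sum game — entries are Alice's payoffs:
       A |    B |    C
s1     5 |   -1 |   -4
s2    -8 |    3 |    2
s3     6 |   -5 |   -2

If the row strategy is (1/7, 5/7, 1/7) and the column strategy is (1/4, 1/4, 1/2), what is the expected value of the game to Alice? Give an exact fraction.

-3/7

Against (1/4, 1/4, 1/2), each row's expected payoff is s1: -1; s2: -1/4; s3: -3/4.
Taking the (1/7, 5/7, 1/7)-weighted average: (1/7)·(-1) + (5/7)·(-1/4) + (1/7)·(-3/4) = -3/7.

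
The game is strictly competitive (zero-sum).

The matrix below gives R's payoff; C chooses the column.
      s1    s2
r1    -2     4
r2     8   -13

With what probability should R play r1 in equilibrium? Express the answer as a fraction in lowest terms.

Row minima are -2 and -13, so R's maximin is -2; column maxima are 8 and 4, so C's minimax is 4. These differ, so the equilibrium is in mixed strategies.
Let R play r1 with probability p. C is indifferent when −2p + 8(1−p) = 4p − 13(1−p), giving p = 7/9.

7/9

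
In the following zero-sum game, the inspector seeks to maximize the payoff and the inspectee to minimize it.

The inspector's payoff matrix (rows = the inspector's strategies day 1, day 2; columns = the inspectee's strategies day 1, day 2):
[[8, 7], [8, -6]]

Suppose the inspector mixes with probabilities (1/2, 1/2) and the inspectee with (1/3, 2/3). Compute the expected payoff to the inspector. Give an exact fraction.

3

Against (1/3, 2/3), each row's expected payoff is day 1: 22/3; day 2: -4/3.
Taking the (1/2, 1/2)-weighted average: (1/2)·(22/3) + (1/2)·(-4/3) = 3.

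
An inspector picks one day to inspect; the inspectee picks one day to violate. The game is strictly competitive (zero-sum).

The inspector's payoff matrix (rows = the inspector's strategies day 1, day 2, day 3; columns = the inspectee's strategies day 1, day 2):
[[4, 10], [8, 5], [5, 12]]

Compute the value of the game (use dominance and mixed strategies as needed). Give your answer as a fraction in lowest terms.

Row day 1 is strictly dominated by row day 3, so the inspector never plays it.
The remaining 2×2 game on (day 2, day 3) × (day 1, day 2) has no saddle point. Let the inspector play day 2 with probability p; indifference gives 8p + 5(1−p) = 5p + 12(1−p), so p = 7/10.
Similarly the inspectee's optimal q on day 1 is 7/10, and the value is 8·(7/10) + (5)·(3/10) = 71/10.

71/10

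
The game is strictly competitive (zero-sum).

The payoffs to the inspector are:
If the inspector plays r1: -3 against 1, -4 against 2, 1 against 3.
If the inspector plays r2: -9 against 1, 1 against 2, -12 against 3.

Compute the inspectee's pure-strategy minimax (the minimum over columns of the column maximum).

The worst case (largest entry) in each column is 1: -3, 2: 1, 3: 1.
The best (smallest) of these is -3.

-3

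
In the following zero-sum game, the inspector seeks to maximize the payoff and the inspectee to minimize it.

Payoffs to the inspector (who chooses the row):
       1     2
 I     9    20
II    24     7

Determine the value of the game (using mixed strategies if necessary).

417/28

Row minima are 9 and 7, so the inspector's maximin is 9; column maxima are 24 and 20, so the inspectee's minimax is 20. These differ, so the equilibrium is in mixed strategies.
Let the inspector play I with probability p. The inspectee is indifferent when 9p + 24(1−p) = 20p + 7(1−p), giving p = 17/28.
Let the inspectee play 1 with probability q. The inspector is indifferent when 9q + 20(1−q) = 24q + 7(1−q), giving q = 13/28.
The value is 9·(13/28) + (20)·(15/28) = 417/28.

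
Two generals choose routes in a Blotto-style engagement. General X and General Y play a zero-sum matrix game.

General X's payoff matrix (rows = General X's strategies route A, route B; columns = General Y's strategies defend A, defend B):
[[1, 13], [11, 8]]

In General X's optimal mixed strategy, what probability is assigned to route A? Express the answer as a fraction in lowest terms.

1/5

Row minima are 1 and 8, so General X's maximin is 8; column maxima are 11 and 13, so General Y's minimax is 11. These differ, so the equilibrium is in mixed strategies.
Let General X play route A with probability p. General Y is indifferent when p + 11(1−p) = 13p + 8(1−p), giving p = 1/5.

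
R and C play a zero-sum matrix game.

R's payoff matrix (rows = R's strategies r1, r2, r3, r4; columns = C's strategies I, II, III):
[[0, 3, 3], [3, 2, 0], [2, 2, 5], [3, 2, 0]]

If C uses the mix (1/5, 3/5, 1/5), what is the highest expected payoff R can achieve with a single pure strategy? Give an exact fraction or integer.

r1: (0)·(1/5) + (3)·(3/5) + (3)·(1/5) = 12/5.
r2: (3)·(1/5) + (2)·(3/5) + (0)·(1/5) = 9/5.
r3: (2)·(1/5) + (2)·(3/5) + (5)·(1/5) = 13/5.
r4: (3)·(1/5) + (2)·(3/5) + (0)·(1/5) = 9/5.
The best pure response is r3 with expected payoff 13/5.

13/5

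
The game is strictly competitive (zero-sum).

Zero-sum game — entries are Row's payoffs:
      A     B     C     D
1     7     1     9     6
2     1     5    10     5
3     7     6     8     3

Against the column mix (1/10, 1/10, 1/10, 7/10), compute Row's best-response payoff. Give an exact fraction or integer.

1: (7)·(1/10) + (1)·(1/10) + (9)·(1/10) + (6)·(7/10) = 59/10.
2: (1)·(1/10) + (5)·(1/10) + (10)·(1/10) + (5)·(7/10) = 51/10.
3: (7)·(1/10) + (6)·(1/10) + (8)·(1/10) + (3)·(7/10) = 21/5.
The best pure response is 1 with expected payoff 59/10.

59/10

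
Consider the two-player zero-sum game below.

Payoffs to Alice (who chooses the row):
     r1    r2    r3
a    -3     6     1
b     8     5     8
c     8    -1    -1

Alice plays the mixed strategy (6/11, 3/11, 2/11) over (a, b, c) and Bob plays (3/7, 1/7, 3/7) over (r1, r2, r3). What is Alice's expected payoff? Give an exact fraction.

Against (3/7, 1/7, 3/7), each row's expected payoff is a: 0; b: 53/7; c: 20/7.
Taking the (6/11, 3/11, 2/11)-weighted average: (6/11)·(0) + (3/11)·(53/7) + (2/11)·(20/7) = 199/77.

199/77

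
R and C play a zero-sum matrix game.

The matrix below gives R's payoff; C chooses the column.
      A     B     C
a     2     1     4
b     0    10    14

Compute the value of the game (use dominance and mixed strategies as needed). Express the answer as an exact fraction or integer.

20/11

Column C is strictly dominated by B for C (it gives R more in every row).
The remaining 2×2 game on (a, b) × (A, B) has no saddle point. Let R play a with probability p; indifference gives 2p = p + 10(1−p), so p = 10/11.
Similarly C's optimal q on A is 9/11, and the value is 2·(9/11) + (1)·(2/11) = 20/11.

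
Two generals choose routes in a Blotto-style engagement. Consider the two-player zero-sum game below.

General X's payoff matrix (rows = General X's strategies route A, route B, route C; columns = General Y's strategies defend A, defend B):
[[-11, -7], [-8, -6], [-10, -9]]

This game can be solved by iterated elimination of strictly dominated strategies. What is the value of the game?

Column defend B is strictly dominated by defend A for General Y (-11<-7, -8<-6, -10<-9); eliminate defend B.
Row route A is strictly dominated by row route B (-8>-11); eliminate route A.
Row route C is strictly dominated by row route B (-8>-10); eliminate route C.
Only (route B, defend A) remains, with payoff -8.

-8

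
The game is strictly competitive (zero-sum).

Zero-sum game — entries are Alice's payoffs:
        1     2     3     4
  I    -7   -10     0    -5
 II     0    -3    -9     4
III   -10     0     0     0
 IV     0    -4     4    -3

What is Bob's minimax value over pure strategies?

The worst case (largest entry) in each column is 1: 0, 2: 0, 3: 4, 4: 4.
The best (smallest) of these is 0.

0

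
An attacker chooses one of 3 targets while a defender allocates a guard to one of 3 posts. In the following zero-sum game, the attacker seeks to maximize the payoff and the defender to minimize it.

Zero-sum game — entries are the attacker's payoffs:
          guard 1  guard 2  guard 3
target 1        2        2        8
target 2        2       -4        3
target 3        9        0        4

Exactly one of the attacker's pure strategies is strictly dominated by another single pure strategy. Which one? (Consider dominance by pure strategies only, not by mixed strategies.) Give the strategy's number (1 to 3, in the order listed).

2

Compare target 2 with target 3: 9 > 2, 0 > -4, 4 > 3.
So target 3 strictly dominates target 2 for the attacker; target 2 is strictly dominated.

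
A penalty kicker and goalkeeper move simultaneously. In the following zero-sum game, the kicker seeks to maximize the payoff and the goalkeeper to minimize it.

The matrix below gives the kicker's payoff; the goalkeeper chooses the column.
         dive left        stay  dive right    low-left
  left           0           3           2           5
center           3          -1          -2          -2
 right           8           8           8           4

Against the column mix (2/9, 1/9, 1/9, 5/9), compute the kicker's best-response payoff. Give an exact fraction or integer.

left: (0)·(2/9) + (3)·(1/9) + (2)·(1/9) + (5)·(5/9) = 10/3.
center: (3)·(2/9) + (-1)·(1/9) + (-2)·(1/9) + (-2)·(5/9) = -7/9.
right: (8)·(2/9) + (8)·(1/9) + (8)·(1/9) + (4)·(5/9) = 52/9.
The best pure response is right with expected payoff 52/9.

52/9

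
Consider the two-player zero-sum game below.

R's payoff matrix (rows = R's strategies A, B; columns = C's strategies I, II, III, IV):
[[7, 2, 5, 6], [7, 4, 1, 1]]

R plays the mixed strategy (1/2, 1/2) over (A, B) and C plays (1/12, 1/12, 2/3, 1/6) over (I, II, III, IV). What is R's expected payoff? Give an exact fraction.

41/12

Against (1/12, 1/12, 2/3, 1/6), each row's expected payoff is A: 61/12; B: 7/4.
Taking the (1/2, 1/2)-weighted average: (1/2)·(61/12) + (1/2)·(7/4) = 41/12.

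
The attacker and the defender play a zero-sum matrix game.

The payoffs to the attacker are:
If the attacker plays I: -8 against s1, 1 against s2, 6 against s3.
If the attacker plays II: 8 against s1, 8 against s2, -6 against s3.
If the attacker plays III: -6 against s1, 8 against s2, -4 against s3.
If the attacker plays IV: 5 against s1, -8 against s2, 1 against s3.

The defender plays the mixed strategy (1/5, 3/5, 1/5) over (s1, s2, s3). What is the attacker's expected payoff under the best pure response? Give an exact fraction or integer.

26/5

I: (-8)·(1/5) + (1)·(3/5) + (6)·(1/5) = 1/5.
II: (8)·(1/5) + (8)·(3/5) + (-6)·(1/5) = 26/5.
III: (-6)·(1/5) + (8)·(3/5) + (-4)·(1/5) = 14/5.
IV: (5)·(1/5) + (-8)·(3/5) + (1)·(1/5) = -18/5.
The best pure response is II with expected payoff 26/5.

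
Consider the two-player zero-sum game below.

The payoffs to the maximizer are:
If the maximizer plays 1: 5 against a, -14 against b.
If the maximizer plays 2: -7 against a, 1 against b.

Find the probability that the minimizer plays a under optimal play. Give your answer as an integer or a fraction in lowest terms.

Row minima are -14 and -7, so the maximizer's maximin is -7; column maxima are 5 and 1, so the minimizer's minimax is 1. These differ, so the equilibrium is in mixed strategies.
Let the minimizer play a with probability q. The maximizer is indifferent when 5q − 14(1−q) = −7q + (1−q), giving q = 5/9.

5/9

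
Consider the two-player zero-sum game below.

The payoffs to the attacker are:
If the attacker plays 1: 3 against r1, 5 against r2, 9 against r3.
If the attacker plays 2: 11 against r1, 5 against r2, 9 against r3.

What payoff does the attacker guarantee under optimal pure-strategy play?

Row minima: 3, 5 → the attacker's maximin is 5.
Column maxima: 11, 5, 9 → the defender's minimax is 5.
They coincide at (2, r2), so the value is 5.

5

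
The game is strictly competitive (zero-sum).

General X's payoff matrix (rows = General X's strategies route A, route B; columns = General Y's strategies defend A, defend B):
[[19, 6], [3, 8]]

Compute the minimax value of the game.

Row minima are 6 and 3, so General X's maximin is 6; column maxima are 19 and 8, so General Y's minimax is 8. These differ, so the equilibrium is in mixed strategies.
Let General X play route A with probability p. General Y is indifferent when 19p + 3(1−p) = 6p + 8(1−p), giving p = 5/18.
Let General Y play defend A with probability q. General X is indifferent when 19q + 6(1−q) = 3q + 8(1−q), giving q = 1/9.
The value is 19·(1/9) + (6)·(8/9) = 67/9.

67/9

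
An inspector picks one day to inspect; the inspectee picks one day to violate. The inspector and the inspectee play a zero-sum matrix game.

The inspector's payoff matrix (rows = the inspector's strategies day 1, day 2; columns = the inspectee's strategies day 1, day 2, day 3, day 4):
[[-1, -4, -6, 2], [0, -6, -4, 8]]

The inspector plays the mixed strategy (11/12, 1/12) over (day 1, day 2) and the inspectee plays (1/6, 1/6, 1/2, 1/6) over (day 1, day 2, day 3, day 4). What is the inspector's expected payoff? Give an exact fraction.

-241/72

Against (1/6, 1/6, 1/2, 1/6), each row's expected payoff is day 1: -7/2; day 2: -5/3.
Taking the (11/12, 1/12)-weighted average: (11/12)·(-7/2) + (1/12)·(-5/3) = -241/72.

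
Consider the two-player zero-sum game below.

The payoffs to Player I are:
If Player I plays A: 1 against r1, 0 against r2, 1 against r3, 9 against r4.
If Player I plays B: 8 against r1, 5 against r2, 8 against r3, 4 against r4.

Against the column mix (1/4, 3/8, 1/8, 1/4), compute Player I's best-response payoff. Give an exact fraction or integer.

47/8

A: (1)·(1/4) + (0)·(3/8) + (1)·(1/8) + (9)·(1/4) = 21/8.
B: (8)·(1/4) + (5)·(3/8) + (8)·(1/8) + (4)·(1/4) = 47/8.
The best pure response is B with expected payoff 47/8.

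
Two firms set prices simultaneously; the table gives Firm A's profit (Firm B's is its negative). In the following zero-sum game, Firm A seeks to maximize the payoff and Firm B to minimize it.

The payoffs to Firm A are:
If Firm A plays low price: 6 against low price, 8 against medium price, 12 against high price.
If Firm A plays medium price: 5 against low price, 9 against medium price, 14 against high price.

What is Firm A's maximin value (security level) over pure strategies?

6

The worst-case payoff for each row is low price: 6, medium price: 5.
The best of these is 6.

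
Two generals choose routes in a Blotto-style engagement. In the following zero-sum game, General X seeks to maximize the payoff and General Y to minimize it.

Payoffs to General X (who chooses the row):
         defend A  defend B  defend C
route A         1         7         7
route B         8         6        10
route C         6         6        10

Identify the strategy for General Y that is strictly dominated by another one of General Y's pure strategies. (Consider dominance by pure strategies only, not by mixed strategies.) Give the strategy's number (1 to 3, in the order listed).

General Y prefers columns that give General X less. Compare defend C with defend A: 1 < 7, 8 < 10, 6 < 10.
So defend A strictly dominates defend C for General Y; defend C is strictly dominated.

3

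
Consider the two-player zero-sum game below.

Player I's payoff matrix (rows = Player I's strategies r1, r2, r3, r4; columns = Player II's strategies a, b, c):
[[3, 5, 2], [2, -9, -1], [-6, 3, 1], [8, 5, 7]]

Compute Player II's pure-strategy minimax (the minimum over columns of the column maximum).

5

The worst case (largest entry) in each column is a: 8, b: 5, c: 7.
The best (smallest) of these is 5.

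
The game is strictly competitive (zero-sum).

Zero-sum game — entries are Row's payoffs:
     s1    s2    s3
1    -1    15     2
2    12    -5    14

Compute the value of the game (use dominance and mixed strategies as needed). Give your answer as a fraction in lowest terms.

Column s3 is strictly dominated by s1 for Column (it gives Row more in every row).
The remaining 2×2 game on (1, 2) × (s1, s2) has no saddle point. Let Row play 1 with probability p; indifference gives −p + 12(1−p) = 15p − 5(1−p), so p = 17/33.
Similarly Column's optimal q on s1 is 20/33, and the value is -1·(20/33) + (15)·(13/33) = 175/33.

175/33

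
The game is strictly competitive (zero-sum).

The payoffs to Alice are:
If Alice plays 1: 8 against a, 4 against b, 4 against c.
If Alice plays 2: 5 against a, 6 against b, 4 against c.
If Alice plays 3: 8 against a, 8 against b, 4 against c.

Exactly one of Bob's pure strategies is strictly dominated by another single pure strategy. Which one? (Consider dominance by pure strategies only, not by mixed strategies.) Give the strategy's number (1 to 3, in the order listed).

1

Bob prefers columns that give Alice less. Compare a with c: 4 < 8, 4 < 5, 4 < 8.
So c strictly dominates a for Bob; a is strictly dominated.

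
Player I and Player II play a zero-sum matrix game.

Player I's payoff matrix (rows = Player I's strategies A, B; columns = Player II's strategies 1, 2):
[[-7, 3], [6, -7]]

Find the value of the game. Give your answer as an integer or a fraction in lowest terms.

-31/23

Row minima are -7 and -7, so Player I's maximin is -7; column maxima are 6 and 3, so Player II's minimax is 3. These differ, so the equilibrium is in mixed strategies.
Let Player I play A with probability p. Player II is indifferent when −7p + 6(1−p) = 3p − 7(1−p), giving p = 13/23.
Let Player II play 1 with probability q. Player I is indifferent when −7q + 3(1−q) = 6q − 7(1−q), giving q = 10/23.
The value is -7·(10/23) + (3)·(13/23) = -31/23.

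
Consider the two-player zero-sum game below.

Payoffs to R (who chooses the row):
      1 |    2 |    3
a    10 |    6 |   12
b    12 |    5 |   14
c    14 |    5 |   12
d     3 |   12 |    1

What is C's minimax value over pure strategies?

12

The worst case (largest entry) in each column is 1: 14, 2: 12, 3: 14.
The best (smallest) of these is 12.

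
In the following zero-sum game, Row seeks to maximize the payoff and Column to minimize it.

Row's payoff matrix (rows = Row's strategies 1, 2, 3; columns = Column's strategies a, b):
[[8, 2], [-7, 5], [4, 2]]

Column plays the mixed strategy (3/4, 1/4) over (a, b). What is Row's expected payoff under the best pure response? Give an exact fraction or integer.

1: (8)·(3/4) + (2)·(1/4) = 13/2.
2: (-7)·(3/4) + (5)·(1/4) = -4.
3: (4)·(3/4) + (2)·(1/4) = 7/2.
The best pure response is 1 with expected payoff 13/2.

13/2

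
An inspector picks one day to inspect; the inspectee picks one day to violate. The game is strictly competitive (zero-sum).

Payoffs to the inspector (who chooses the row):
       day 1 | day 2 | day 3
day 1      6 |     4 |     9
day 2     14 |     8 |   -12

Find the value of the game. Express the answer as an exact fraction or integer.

Column day 1 is strictly dominated by day 2 for the inspectee (it gives the inspector more in every row).
The remaining 2×2 game on (day 1, day 2) × (day 2, day 3) has no saddle point. Let the inspector play day 1 with probability p; indifference gives 4p + 8(1−p) = 9p − 12(1−p), so p = 4/5.
Similarly the inspectee's optimal q on day 2 is 21/25, and the value is 4·(21/25) + (9)·(4/25) = 24/5.

24/5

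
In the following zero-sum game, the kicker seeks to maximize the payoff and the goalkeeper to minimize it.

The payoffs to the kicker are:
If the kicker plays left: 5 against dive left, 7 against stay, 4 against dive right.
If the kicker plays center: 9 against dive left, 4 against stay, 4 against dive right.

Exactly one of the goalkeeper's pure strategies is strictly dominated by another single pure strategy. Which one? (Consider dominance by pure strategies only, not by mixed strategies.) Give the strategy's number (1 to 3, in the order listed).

The goalkeeper prefers columns that give the kicker less. Compare dive left with dive right: 4 < 5, 4 < 9.
So dive right strictly dominates dive left for the goalkeeper; dive left is strictly dominated.

1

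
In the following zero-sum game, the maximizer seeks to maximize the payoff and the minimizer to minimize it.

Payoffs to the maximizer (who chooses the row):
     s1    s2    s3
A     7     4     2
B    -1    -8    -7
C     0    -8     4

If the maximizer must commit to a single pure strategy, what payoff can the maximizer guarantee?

The worst-case payoff for each row is A: 2, B: -8, C: -8.
The best of these is 2.

2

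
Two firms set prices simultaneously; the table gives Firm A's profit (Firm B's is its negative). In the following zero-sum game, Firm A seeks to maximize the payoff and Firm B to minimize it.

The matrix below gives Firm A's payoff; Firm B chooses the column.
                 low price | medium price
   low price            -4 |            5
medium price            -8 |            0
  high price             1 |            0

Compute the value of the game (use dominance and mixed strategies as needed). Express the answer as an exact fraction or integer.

Row medium price is strictly dominated by row low price, so Firm A never plays it.
The remaining 2×2 game on (low price, high price) × (low price, medium price) has no saddle point. Let Firm A play low price with probability p; indifference gives −4p + (1−p) = 5p, so p = 1/10.
Similarly Firm B's optimal q on low price is 1/2, and the value is -4·(1/2) + (5)·(1/2) = 1/2.

1/2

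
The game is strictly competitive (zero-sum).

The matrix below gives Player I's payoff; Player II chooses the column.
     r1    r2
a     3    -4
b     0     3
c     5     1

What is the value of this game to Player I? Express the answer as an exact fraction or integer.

Row a is strictly dominated by row c, so Player I never plays it.
The remaining 2×2 game on (b, c) × (r1, r2) has no saddle point. Let Player I play b with probability p; indifference gives 5(1−p) = 3p + (1−p), so p = 4/7.
Similarly Player II's optimal q on r1 is 2/7, and the value is 0·(2/7) + (3)·(5/7) = 15/7.

15/7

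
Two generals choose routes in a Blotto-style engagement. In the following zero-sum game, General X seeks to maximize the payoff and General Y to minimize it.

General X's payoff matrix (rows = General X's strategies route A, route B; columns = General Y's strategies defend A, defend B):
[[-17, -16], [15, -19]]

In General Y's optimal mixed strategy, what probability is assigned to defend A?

3/35

Row minima are -17 and -19, so General X's maximin is -17; column maxima are 15 and -16, so General Y's minimax is -16. These differ, so the equilibrium is in mixed strategies.
Let General Y play defend A with probability q. General X is indifferent when −17q − 16(1−q) = 15q − 19(1−q), giving q = 3/35.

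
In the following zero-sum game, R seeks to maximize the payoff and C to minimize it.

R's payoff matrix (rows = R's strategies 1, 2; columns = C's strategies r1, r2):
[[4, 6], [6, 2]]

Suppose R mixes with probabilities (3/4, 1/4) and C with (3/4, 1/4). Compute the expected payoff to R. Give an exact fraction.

37/8

Against (3/4, 1/4), each row's expected payoff is 1: 9/2; 2: 5.
Taking the (3/4, 1/4)-weighted average: (3/4)·(9/2) + (1/4)·(5) = 37/8.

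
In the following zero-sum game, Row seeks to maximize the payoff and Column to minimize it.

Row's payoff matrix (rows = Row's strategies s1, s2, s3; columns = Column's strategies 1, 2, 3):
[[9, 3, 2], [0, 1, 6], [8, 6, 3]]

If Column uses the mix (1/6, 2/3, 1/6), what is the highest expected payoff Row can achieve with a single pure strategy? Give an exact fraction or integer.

s1: (9)·(1/6) + (3)·(2/3) + (2)·(1/6) = 23/6.
s2: (0)·(1/6) + (1)·(2/3) + (6)·(1/6) = 5/3.
s3: (8)·(1/6) + (6)·(2/3) + (3)·(1/6) = 35/6.
The best pure response is s3 with expected payoff 35/6.

35/6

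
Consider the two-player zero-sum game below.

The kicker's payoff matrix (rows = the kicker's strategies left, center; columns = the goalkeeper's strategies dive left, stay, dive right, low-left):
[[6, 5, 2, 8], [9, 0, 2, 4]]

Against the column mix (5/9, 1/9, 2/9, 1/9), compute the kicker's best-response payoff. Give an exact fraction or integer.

left: (6)·(5/9) + (5)·(1/9) + (2)·(2/9) + (8)·(1/9) = 47/9.
center: (9)·(5/9) + (0)·(1/9) + (2)·(2/9) + (4)·(1/9) = 53/9.
The best pure response is center with expected payoff 53/9.

53/9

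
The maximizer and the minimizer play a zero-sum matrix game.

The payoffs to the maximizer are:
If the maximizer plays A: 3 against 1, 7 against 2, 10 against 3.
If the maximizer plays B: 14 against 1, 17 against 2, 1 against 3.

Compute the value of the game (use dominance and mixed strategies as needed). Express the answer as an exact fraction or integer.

Column 2 is strictly dominated by 1 for the minimizer (it gives the maximizer more in every row).
The remaining 2×2 game on (A, B) × (1, 3) has no saddle point. Let the maximizer play A with probability p; indifference gives 3p + 14(1−p) = 10p + (1−p), so p = 13/20.
Similarly the minimizer's optimal q on 1 is 9/20, and the value is 3·(9/20) + (10)·(11/20) = 137/20.

137/20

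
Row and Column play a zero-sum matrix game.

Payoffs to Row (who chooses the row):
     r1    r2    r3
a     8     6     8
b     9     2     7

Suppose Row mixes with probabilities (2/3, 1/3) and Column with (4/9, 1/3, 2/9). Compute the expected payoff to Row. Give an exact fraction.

188/27

Against (4/9, 1/3, 2/9), each row's expected payoff is a: 22/3; b: 56/9.
Taking the (2/3, 1/3)-weighted average: (2/3)·(22/3) + (1/3)·(56/9) = 188/27.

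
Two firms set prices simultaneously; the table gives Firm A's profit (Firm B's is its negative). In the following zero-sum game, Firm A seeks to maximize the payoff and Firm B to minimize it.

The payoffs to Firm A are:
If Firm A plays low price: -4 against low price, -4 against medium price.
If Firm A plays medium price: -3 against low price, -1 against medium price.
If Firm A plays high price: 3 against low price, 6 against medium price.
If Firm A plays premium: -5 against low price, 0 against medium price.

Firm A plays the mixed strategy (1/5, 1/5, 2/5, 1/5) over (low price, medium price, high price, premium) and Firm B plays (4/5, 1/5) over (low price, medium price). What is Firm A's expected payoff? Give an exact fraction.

Against (4/5, 1/5), each row's expected payoff is low price: -4; medium price: -13/5; high price: 18/5; premium: -4.
Taking the (1/5, 1/5, 2/5, 1/5)-weighted average: (1/5)·(-4) + (1/5)·(-13/5) + (2/5)·(18/5) + (1/5)·(-4) = -17/25.

-17/25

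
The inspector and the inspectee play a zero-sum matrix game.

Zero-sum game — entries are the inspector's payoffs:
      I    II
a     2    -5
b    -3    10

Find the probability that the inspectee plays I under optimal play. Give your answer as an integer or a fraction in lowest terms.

Row minima are -5 and -3, so the inspector's maximin is -3; column maxima are 2 and 10, so the inspectee's minimax is 2. These differ, so the equilibrium is in mixed strategies.
Let the inspectee play I with probability q. The inspector is indifferent when 2q − 5(1−q) = −3q + 10(1−q), giving q = 3/4.

3/4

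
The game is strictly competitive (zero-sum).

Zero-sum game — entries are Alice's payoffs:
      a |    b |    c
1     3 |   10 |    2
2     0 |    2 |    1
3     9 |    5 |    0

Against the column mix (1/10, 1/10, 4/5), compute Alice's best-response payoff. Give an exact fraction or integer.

29/10

1: (3)·(1/10) + (10)·(1/10) + (2)·(4/5) = 29/10.
2: (0)·(1/10) + (2)·(1/10) + (1)·(4/5) = 1.
3: (9)·(1/10) + (5)·(1/10) + (0)·(4/5) = 7/5.
The best pure response is 1 with expected payoff 29/10.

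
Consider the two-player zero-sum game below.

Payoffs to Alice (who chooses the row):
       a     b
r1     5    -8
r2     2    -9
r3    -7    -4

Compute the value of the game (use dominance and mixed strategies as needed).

-19/4

Row r2 is strictly dominated by row r1, so Alice never plays it.
The remaining 2×2 game on (r1, r3) × (a, b) has no saddle point. Let Alice play r1 with probability p; indifference gives 5p − 7(1−p) = −8p − 4(1−p), so p = 3/16.
Similarly Bob's optimal q on a is 1/4, and the value is 5·(1/4) + (-8)·(3/4) = -19/4.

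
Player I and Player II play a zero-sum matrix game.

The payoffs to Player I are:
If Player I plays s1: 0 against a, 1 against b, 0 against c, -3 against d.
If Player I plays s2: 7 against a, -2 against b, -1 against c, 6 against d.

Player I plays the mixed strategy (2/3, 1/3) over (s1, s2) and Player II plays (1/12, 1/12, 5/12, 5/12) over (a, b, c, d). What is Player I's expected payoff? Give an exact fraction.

1/18

Against (1/12, 1/12, 5/12, 5/12), each row's expected payoff is s1: -7/6; s2: 5/2.
Taking the (2/3, 1/3)-weighted average: (2/3)·(-7/6) + (1/3)·(5/2) = 1/18.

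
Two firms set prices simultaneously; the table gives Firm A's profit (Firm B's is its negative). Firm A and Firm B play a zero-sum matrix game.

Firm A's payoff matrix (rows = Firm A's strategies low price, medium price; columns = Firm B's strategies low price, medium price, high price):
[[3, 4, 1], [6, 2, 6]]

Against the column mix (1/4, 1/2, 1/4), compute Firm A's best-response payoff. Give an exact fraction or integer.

low price: (3)·(1/4) + (4)·(1/2) + (1)·(1/4) = 3.
medium price: (6)·(1/4) + (2)·(1/2) + (6)·(1/4) = 4.
The best pure response is medium price with expected payoff 4.

4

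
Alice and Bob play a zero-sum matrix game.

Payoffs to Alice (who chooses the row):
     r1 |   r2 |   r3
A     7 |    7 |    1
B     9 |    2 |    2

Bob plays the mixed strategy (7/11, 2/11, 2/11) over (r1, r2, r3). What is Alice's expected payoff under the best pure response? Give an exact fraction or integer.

A: (7)·(7/11) + (7)·(2/11) + (1)·(2/11) = 65/11.
B: (9)·(7/11) + (2)·(2/11) + (2)·(2/11) = 71/11.
The best pure response is B with expected payoff 71/11.

71/11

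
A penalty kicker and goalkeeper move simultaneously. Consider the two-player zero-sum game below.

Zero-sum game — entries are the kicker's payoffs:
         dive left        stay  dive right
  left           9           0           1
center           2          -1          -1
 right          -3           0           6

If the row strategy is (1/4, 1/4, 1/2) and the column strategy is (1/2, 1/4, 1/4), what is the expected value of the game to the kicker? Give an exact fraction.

21/16

Against (1/2, 1/4, 1/4), each row's expected payoff is left: 19/4; center: 1/2; right: 0.
Taking the (1/4, 1/4, 1/2)-weighted average: (1/4)·(19/4) + (1/4)·(1/2) + (1/2)·(0) = 21/16.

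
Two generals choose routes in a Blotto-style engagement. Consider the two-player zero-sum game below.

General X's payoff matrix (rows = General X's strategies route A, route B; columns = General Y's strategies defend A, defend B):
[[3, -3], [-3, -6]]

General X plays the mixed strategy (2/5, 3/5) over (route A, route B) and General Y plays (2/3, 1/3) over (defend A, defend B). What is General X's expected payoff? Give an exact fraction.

Against (2/3, 1/3), each row's expected payoff is route A: 1; route B: -4.
Taking the (2/5, 3/5)-weighted average: (2/5)·(1) + (3/5)·(-4) = -2.

-2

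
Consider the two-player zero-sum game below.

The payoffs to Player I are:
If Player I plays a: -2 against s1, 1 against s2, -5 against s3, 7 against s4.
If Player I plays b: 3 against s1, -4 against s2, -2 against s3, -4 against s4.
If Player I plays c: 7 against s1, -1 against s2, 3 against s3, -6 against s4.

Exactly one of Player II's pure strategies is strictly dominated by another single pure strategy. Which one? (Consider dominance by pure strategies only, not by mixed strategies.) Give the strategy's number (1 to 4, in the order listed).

1

Player II prefers columns that give Player I less. Compare s1 with s3: -5 < -2, -2 < 3, 3 < 7.
So s3 strictly dominates s1 for Player II; s1 is strictly dominated.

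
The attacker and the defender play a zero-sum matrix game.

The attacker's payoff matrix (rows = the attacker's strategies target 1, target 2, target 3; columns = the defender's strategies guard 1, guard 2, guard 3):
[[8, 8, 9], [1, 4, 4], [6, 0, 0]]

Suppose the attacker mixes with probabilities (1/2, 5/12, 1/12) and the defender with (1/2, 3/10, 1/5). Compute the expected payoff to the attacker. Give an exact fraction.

Against (1/2, 3/10, 1/5), each row's expected payoff is target 1: 41/5; target 2: 5/2; target 3: 3.
Taking the (1/2, 5/12, 1/12)-weighted average: (1/2)·(41/5) + (5/12)·(5/2) + (1/12)·(3) = 647/120.

647/120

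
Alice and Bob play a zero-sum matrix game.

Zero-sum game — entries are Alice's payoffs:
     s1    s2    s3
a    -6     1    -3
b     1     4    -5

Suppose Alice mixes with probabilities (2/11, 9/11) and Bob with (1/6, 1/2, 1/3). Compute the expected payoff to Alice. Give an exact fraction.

3/22

Against (1/6, 1/2, 1/3), each row's expected payoff is a: -3/2; b: 1/2.
Taking the (2/11, 9/11)-weighted average: (2/11)·(-3/2) + (9/11)·(1/2) = 3/22.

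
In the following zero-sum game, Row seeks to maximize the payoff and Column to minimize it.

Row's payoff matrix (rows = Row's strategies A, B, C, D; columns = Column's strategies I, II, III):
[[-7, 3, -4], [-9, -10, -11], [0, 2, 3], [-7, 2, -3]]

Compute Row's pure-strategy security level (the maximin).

The worst-case payoff for each row is A: -7, B: -11, C: 0, D: -7.
The best of these is 0.

0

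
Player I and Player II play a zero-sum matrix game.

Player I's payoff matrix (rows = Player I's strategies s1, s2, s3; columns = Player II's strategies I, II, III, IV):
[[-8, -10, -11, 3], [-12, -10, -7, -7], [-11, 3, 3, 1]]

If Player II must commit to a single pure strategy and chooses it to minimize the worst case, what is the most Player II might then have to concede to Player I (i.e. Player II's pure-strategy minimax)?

-8

The worst case (largest entry) in each column is I: -8, II: 3, III: 3, IV: 3.
The best (smallest) of these is -8.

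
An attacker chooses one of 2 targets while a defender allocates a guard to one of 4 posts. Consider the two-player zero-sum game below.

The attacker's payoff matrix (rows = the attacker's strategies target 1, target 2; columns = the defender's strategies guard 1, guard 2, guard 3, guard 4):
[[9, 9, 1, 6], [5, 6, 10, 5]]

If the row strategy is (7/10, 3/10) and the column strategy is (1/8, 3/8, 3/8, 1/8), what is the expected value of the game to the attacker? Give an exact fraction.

Against (1/8, 3/8, 3/8, 1/8), each row's expected payoff is target 1: 45/8; target 2: 29/4.
Taking the (7/10, 3/10)-weighted average: (7/10)·(45/8) + (3/10)·(29/4) = 489/80.

489/80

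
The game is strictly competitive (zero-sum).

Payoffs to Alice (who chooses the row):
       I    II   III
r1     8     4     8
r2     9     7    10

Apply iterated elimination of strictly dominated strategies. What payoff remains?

Column I is strictly dominated by II for Bob (4<8, 7<9); eliminate I.
Column III is strictly dominated by II for Bob (4<8, 7<10); eliminate III.
Row r1 is strictly dominated by row r2 (7>4); eliminate r1.
Only (r2, II) remains, with payoff 7.

7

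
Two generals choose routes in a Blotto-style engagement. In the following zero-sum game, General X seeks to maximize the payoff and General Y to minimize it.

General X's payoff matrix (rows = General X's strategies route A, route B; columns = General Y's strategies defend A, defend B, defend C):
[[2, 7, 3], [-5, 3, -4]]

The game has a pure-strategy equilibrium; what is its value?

Row minima: 2, -5 → General X's maximin is 2.
Column maxima: 2, 7, 3 → General Y's minimax is 2.
They coincide at (route A, defend A), so the value is 2.

2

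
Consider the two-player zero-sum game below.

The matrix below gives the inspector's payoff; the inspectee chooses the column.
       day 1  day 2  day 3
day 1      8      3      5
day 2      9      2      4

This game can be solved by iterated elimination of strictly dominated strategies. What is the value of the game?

3

Column day 1 is strictly dominated by day 2 for the inspectee (3<8, 2<9); eliminate day 1.
Column day 3 is strictly dominated by day 2 for the inspectee (3<5, 2<4); eliminate day 3.
Row day 2 is strictly dominated by row day 1 (3>2); eliminate day 2.
Only (day 1, day 2) remains, with payoff 3.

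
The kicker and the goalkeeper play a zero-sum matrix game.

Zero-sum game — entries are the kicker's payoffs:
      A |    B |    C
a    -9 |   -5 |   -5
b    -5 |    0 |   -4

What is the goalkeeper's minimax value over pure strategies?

-5

The worst case (largest entry) in each column is A: -5, B: 0, C: -4.
The best (smallest) of these is -5.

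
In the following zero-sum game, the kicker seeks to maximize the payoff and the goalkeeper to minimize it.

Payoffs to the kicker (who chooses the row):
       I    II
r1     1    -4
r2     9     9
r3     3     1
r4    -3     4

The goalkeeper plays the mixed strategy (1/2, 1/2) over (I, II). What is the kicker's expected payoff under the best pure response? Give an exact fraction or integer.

9

r1: (1)·(1/2) + (-4)·(1/2) = -3/2.
r2: (9)·(1/2) + (9)·(1/2) = 9.
r3: (3)·(1/2) + (1)·(1/2) = 2.
r4: (-3)·(1/2) + (4)·(1/2) = 1/2.
The best pure response is r2 with expected payoff 9.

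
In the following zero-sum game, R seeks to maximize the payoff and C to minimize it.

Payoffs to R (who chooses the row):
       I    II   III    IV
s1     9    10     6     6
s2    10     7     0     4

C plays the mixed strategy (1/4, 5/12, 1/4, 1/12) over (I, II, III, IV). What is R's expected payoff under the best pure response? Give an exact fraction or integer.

101/12

s1: (9)·(1/4) + (10)·(5/12) + (6)·(1/4) + (6)·(1/12) = 101/12.
s2: (10)·(1/4) + (7)·(5/12) + (0)·(1/4) + (4)·(1/12) = 23/4.
The best pure response is s1 with expected payoff 101/12.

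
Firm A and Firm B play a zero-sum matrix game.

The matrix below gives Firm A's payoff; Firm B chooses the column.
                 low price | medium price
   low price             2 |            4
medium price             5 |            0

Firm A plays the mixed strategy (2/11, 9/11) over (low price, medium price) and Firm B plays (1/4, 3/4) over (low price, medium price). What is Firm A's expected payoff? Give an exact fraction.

Against (1/4, 3/4), each row's expected payoff is low price: 7/2; medium price: 5/4.
Taking the (2/11, 9/11)-weighted average: (2/11)·(7/2) + (9/11)·(5/4) = 73/44.

73/44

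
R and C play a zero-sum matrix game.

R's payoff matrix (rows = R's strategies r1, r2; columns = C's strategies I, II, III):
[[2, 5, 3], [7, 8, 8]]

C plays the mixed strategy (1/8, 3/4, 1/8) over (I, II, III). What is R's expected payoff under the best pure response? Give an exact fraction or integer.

r1: (2)·(1/8) + (5)·(3/4) + (3)·(1/8) = 35/8.
r2: (7)·(1/8) + (8)·(3/4) + (8)·(1/8) = 63/8.
The best pure response is r2 with expected payoff 63/8.

63/8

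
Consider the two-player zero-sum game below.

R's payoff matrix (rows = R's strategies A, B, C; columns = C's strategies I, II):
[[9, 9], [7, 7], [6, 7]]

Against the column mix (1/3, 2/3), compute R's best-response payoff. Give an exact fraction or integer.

9

A: (9)·(1/3) + (9)·(2/3) = 9.
B: (7)·(1/3) + (7)·(2/3) = 7.
C: (6)·(1/3) + (7)·(2/3) = 20/3.
The best pure response is A with expected payoff 9.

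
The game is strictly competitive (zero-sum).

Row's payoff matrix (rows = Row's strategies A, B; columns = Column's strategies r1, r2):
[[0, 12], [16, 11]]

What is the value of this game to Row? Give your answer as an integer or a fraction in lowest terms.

192/17

Row minima are 0 and 11, so Row's maximin is 11; column maxima are 16 and 12, so Column's minimax is 12. These differ, so the equilibrium is in mixed strategies.
Let Row play A with probability p. Column is indifferent when 16(1−p) = 12p + 11(1−p), giving p = 5/17.
Let Column play r1 with probability q. Row is indifferent when 12(1−q) = 16q + 11(1−q), giving q = 1/17.
The value is 0·(1/17) + (12)·(16/17) = 192/17.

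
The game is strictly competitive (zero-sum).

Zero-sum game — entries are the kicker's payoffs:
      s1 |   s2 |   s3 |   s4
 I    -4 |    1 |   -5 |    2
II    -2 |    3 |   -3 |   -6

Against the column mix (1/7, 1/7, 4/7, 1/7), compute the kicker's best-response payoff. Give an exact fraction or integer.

-17/7

I: (-4)·(1/7) + (1)·(1/7) + (-5)·(4/7) + (2)·(1/7) = -3.
II: (-2)·(1/7) + (3)·(1/7) + (-3)·(4/7) + (-6)·(1/7) = -17/7.
The best pure response is II with expected payoff -17/7.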